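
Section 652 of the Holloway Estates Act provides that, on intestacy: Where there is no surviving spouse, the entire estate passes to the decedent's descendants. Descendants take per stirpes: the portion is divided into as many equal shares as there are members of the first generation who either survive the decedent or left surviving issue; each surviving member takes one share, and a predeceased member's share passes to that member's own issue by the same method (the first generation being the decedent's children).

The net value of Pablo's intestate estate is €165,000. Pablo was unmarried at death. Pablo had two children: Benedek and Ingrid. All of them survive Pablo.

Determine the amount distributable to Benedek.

Benedek receives €82,500.

The entire €165,000 passes to the descendants.
That amount (€165,000) is divided into 2 shares of €82,500: Benedek and Ingrid each take €82,500.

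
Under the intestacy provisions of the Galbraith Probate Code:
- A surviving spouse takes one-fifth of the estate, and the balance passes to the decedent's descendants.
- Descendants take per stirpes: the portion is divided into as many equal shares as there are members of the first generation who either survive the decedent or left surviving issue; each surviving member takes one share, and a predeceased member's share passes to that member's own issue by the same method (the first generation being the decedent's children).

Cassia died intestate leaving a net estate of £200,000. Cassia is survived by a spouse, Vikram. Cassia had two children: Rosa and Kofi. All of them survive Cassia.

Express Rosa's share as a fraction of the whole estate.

Vikram takes one-fifth of £200,000 = £40,000. The remaining £160,000 passes to the descendants.
The descendants' portion (£160,000) is divided into 2 shares of £80,000: Rosa and Kofi each take £80,000.

Rosa receives 2/5 of the estate.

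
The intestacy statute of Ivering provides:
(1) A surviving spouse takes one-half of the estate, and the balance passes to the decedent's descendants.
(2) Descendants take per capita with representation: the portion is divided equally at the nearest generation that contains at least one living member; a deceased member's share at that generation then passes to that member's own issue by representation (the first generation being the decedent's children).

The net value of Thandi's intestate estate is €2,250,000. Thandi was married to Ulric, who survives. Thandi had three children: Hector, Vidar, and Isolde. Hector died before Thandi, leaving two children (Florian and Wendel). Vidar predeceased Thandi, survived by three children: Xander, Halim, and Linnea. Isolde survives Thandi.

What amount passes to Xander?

Ulric takes one-half of €2,250,000 = €1,125,000. The remaining €1,125,000 passes to the descendants.
The descendants' portion (€1,125,000) is divided into 3 shares of €375,000: Isolde takes €375,000; Hector's €375,000 share passes to Hector's issue; Vidar's €375,000 share passes to Vidar's issue.
Hector's share (€375,000) is divided into 2 shares of €187,500: Florian and Wendel each take €187,500.
Vidar's share (€375,000) is divided into 3 shares of €125,000: Xander, Halim, and Linnea each take €125,000.

Xander receives €125,000.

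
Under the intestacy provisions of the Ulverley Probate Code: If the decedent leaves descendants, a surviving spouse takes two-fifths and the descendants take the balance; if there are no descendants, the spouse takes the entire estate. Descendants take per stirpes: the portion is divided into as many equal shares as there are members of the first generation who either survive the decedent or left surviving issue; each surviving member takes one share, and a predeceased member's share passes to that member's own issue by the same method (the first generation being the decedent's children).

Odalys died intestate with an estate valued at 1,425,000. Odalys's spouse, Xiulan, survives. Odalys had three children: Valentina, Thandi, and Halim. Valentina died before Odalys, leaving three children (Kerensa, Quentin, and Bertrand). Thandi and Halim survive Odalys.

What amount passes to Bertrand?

Bertrand receives 95,000.

Xiulan takes two-fifths of 1,425,000 = 570,000. The remaining 855,000 passes to the descendants.
The descendants' portion (855,000) is divided into 3 shares of 285,000: Thandi and Halim each take 285,000; Valentina's 285,000 share passes to Valentina's issue.
Valentina's share (285,000) is divided into 3 shares of 95,000: Kerensa, Quentin, and Bertrand each take 95,000.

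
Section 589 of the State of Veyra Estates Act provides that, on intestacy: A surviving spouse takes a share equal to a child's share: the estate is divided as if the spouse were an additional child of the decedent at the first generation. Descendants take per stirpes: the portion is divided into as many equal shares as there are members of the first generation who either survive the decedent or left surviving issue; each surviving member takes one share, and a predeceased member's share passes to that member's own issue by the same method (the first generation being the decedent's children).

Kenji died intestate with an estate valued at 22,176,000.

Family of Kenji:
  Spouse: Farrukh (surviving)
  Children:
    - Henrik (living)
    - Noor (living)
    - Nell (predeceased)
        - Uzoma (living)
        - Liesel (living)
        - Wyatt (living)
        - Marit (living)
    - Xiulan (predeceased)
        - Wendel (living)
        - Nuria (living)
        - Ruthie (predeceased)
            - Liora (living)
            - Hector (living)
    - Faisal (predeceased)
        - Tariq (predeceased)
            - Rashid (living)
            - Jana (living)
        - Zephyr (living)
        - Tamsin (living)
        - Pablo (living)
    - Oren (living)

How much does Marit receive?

Marit receives 792,000.

The spouse counts as an additional share at the children's level, so there are 7 primary shares of 3,168,000. Farrukh takes one such share (3,168,000).
The children's combined portion (19,008,000) is divided into 6 shares of 3,168,000: Henrik, Noor, and Oren each take 3,168,000; Nell's 3,168,000 share passes to Nell's issue; Xiulan's 3,168,000 share passes to Xiulan's issue; Faisal's 3,168,000 share passes to Faisal's issue.
Nell's share (3,168,000) is divided into 4 shares of 792,000: Uzoma, Liesel, Wyatt, and Marit each take 792,000.
Xiulan's share (3,168,000) is divided into 3 shares of 1,056,000: Wendel and Nuria each take 1,056,000; Ruthie's 1,056,000 share passes to Ruthie's issue.
Ruthie's share (1,056,000) is divided into 2 shares of 528,000: Liora and Hector each take 528,000.
Faisal's share (3,168,000) is divided into 4 shares of 792,000: Zephyr, Tamsin, and Pablo each take 792,000; Tariq's 792,000 share passes to Tariq's issue.
Tariq's share (792,000) is divided into 2 shares of 396,000: Rashid and Jana each take 396,000.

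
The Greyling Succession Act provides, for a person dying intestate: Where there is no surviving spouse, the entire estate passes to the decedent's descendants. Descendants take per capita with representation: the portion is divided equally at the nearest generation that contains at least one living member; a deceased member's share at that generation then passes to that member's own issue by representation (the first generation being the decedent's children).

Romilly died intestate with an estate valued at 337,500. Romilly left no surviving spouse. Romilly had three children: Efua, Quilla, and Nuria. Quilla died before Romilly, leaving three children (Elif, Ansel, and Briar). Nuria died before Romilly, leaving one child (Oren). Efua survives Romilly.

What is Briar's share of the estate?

Briar receives 37,500.

The entire 337,500 passes to the descendants.
That amount (337,500) is divided into 3 shares of 112,500: Efua takes 112,500; Quilla's 112,500 share passes to Quilla's issue; Nuria's 112,500 share passes to Nuria's issue.
Quilla's share (112,500) is divided into 3 shares of 37,500: Elif, Ansel, and Briar each take 37,500.
Nuria's share (112,500) passes entirely to Oren.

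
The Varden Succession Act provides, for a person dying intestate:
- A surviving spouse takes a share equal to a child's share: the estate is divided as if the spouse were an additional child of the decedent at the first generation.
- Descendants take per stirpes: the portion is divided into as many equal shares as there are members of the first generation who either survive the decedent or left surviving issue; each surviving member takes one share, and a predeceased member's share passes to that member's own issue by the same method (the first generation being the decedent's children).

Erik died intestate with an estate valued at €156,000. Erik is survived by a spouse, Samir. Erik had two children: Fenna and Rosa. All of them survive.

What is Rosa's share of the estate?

Rosa receives €52,000.

The spouse counts as an additional share at the children's level, so there are 3 primary shares of €52,000. Samir takes one such share (€52,000).
The children's combined portion (€104,000) is divided into 2 shares of €52,000: Fenna and Rosa each take €52,000.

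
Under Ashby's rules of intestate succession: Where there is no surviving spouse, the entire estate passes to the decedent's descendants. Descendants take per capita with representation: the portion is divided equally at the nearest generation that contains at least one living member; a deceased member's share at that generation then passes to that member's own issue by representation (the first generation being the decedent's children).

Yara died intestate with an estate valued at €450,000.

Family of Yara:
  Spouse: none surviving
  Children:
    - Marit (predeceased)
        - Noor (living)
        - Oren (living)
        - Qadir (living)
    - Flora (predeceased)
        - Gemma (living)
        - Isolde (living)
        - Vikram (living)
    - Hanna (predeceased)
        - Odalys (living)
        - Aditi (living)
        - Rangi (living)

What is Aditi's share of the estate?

Aditi receives €50,000.

The entire €450,000 passes to the descendants.
No child survives, so the initial division is made at the grandchildren's generation.
That amount (€450,000) is divided into 9 shares of €50,000: Noor, Oren, Qadir, Gemma, Isolde, Vikram, Odalys, Aditi, and Rangi each take €50,000.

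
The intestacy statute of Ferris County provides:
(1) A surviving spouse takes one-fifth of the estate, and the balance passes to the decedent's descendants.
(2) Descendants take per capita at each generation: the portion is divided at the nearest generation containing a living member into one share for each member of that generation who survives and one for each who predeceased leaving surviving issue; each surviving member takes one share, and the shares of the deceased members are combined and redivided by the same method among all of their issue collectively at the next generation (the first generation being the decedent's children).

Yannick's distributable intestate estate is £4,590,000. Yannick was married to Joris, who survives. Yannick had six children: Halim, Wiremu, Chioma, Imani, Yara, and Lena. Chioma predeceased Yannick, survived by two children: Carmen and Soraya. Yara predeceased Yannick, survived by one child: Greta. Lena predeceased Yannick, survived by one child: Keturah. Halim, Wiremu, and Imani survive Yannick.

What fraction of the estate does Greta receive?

Joris takes one-fifth of £4,590,000 = £918,000. The remaining £3,672,000 passes to the descendants.
The descendants' portion (£3,672,000) is divided at the children's generation into 6 shares of £612,000. Halim, Wiremu, and Imani each take £612,000. The 3 shares of the deceased (Chioma, Yara, and Lena) are combined into a pool of £1,836,000.
That pool (£1,836,000) is divided at the grandchildren's generation equally among Carmen, Soraya, Greta, and Keturah: £459,000 each.

Greta receives 1/10 of the estate.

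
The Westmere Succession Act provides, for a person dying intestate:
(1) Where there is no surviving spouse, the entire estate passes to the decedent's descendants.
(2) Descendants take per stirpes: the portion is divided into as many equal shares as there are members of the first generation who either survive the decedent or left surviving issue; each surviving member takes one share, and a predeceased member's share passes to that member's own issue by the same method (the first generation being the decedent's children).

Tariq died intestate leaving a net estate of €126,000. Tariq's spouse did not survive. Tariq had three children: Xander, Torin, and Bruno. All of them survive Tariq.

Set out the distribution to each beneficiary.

Xander: €42,000; Torin: €42,000; Bruno: €42,000

The entire €126,000 passes to the descendants.
That amount (€126,000) is divided into 3 shares of €42,000: Xander, Torin, and Bruno each take €42,000.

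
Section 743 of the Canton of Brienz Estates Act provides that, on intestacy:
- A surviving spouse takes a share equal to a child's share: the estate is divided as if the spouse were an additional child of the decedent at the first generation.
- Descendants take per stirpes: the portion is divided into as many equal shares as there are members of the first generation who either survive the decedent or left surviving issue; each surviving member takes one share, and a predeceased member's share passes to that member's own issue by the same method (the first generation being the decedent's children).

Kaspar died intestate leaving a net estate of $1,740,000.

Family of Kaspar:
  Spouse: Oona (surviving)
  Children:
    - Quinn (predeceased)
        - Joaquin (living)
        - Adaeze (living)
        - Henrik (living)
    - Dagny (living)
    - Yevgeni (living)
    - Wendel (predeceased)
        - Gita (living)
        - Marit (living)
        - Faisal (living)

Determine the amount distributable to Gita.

The spouse counts as an additional share at the children's level, so there are 5 primary shares of $348,000. Oona takes one such share ($348,000).
The children's combined portion ($1,392,000) is divided into 4 shares of $348,000: Dagny and Yevgeni each take $348,000; Quinn's $348,000 share passes to Quinn's issue; Wendel's $348,000 share passes to Wendel's issue.
Quinn's share ($348,000) is divided into 3 shares of $116,000: Joaquin, Adaeze, and Henrik each take $116,000.
Wendel's share ($348,000) is divided into 3 shares of $116,000: Gita, Marit, and Faisal each take $116,000.

Gita receives $116,000.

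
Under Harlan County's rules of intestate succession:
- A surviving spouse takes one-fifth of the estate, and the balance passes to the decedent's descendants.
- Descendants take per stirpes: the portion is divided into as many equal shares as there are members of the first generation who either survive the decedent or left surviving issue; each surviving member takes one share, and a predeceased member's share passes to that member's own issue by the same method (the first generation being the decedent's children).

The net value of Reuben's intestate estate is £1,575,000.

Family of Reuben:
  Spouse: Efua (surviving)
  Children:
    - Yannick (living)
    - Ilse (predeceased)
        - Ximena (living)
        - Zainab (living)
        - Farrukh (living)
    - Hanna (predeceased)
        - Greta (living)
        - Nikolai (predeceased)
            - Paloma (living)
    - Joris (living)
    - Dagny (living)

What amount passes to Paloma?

Efua takes one-fifth of £1,575,000 = £315,000. The remaining £1,260,000 passes to the descendants.
The descendants' portion (£1,260,000) is divided into 5 shares of £252,000: Yannick, Joris, and Dagny each take £252,000; Ilse's £252,000 share passes to Ilse's issue; Hanna's £252,000 share passes to Hanna's issue.
Ilse's share (£252,000) is divided into 3 shares of £84,000: Ximena, Zainab, and Farrukh each take £84,000.
Hanna's share (£252,000) is divided into 2 shares of £126,000: Greta takes £126,000; Nikolai's £126,000 share passes to Nikolai's issue.
Nikolai's share (£126,000) passes entirely to Paloma.

Paloma receives £126,000.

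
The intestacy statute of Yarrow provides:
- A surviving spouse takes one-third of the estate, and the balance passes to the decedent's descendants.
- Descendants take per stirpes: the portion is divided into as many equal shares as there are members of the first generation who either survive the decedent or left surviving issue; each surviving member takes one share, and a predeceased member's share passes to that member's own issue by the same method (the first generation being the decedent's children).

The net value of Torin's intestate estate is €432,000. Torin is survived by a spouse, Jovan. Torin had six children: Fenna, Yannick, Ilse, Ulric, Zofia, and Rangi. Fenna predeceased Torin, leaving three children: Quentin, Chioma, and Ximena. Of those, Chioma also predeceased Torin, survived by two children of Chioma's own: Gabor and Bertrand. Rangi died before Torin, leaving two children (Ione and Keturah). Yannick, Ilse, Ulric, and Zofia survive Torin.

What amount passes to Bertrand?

Bertrand receives €8,000.

Jovan takes one-third of €432,000 = €144,000. The remaining €288,000 passes to the descendants.
The descendants' portion (€288,000) is divided into 6 shares of €48,000: Yannick, Ilse, Ulric, and Zofia each take €48,000; Fenna's €48,000 share passes to Fenna's issue; Rangi's €48,000 share passes to Rangi's issue.
Fenna's share (€48,000) is divided into 3 shares of €16,000: Quentin and Ximena each take €16,000; Chioma's €16,000 share passes to Chioma's issue.
Chioma's share (€16,000) is divided into 2 shares of €8,000: Gabor and Bertrand each take €8,000.
Rangi's share (€48,000) is divided into 2 shares of €24,000: Ione and Keturah each take €24,000.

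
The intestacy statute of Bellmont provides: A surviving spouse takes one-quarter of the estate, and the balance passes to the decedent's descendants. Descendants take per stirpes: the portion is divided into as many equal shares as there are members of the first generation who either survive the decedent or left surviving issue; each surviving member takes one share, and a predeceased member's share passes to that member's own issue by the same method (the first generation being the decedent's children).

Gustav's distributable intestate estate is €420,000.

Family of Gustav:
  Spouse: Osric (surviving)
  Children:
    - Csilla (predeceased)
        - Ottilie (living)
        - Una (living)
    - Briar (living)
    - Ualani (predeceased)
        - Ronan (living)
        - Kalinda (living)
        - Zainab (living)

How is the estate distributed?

Osric takes one-quarter of €420,000 = €105,000. The remaining €315,000 passes to the descendants.
The descendants' portion (€315,000) is divided into 3 shares of €105,000: Briar takes €105,000; Csilla's €105,000 share passes to Csilla's issue; Ualani's €105,000 share passes to Ualani's issue.
Csilla's share (€105,000) is divided into 2 shares of €52,500: Ottilie and Una each take €52,500.
Ualani's share (€105,000) is divided into 3 shares of €35,000: Ronan, Kalinda, and Zainab each take €35,000.

Osric: €105,000; Ottilie: €52,500; Una: €52,500; Briar: €105,000; Ronan: €35,000; Kalinda: €35,000; Zainab: €35,000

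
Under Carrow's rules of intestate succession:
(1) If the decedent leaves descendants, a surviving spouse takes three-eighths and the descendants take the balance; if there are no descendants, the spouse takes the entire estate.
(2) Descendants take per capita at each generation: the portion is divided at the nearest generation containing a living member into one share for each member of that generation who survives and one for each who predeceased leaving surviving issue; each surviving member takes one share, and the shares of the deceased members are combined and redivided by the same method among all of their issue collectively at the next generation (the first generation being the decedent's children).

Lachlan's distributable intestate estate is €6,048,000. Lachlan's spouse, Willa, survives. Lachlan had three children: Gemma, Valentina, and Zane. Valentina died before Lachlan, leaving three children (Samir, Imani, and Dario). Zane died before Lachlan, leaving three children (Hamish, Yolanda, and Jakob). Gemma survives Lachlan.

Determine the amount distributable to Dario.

Dario receives €420,000.

Willa takes three-eighths of €6,048,000 = €2,268,000. The remaining €3,780,000 passes to the descendants.
The descendants' portion (€3,780,000) is divided at the children's generation into 3 shares of €1,260,000. Gemma takes €1,260,000. The 2 shares of the deceased (Valentina and Zane) are combined into a pool of €2,520,000.
That pool (€2,520,000) is divided at the grandchildren's generation equally among Samir, Imani, Dario, Hamish, Yolanda, and Jakob: €420,000 each.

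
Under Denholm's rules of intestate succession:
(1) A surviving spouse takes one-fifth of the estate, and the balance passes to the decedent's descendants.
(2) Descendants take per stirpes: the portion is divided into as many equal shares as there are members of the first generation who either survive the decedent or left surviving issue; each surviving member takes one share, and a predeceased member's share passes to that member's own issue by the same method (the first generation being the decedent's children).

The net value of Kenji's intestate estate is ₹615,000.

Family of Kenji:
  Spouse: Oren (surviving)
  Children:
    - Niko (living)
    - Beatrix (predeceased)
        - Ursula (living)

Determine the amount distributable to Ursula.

Oren takes one-fifth of ₹615,000 = ₹123,000. The remaining ₹492,000 passes to the descendants.
The descendants' portion (₹492,000) is divided into 2 shares of ₹246,000: Niko takes ₹246,000; Beatrix's ₹246,000 share passes to Beatrix's issue.
Beatrix's share (₹246,000) passes entirely to Ursula.

Ursula receives ₹246,000.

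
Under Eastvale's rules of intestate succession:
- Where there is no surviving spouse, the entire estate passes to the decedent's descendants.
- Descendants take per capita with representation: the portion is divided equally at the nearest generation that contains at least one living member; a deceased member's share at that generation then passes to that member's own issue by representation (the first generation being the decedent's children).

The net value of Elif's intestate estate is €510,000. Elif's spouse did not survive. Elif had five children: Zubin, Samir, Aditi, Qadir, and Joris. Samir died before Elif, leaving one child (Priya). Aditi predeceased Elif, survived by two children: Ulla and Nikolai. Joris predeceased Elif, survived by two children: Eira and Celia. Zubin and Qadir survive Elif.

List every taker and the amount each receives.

The entire €510,000 passes to the descendants.
That amount (€510,000) is divided into 5 shares of €102,000: Zubin and Qadir each take €102,000; Samir's €102,000 share passes to Samir's issue; Aditi's €102,000 share passes to Aditi's issue; Joris's €102,000 share passes to Joris's issue.
Samir's share (€102,000) passes entirely to Priya.
Aditi's share (€102,000) is divided into 2 shares of €51,000: Ulla and Nikolai each take €51,000.
Joris's share (€102,000) is divided into 2 shares of €51,000: Eira and Celia each take €51,000.

Zubin: €102,000; Priya: €102,000; Ulla: €51,000; Nikolai: €51,000; Qadir: €102,000; Eira: €51,000; Celia: €51,000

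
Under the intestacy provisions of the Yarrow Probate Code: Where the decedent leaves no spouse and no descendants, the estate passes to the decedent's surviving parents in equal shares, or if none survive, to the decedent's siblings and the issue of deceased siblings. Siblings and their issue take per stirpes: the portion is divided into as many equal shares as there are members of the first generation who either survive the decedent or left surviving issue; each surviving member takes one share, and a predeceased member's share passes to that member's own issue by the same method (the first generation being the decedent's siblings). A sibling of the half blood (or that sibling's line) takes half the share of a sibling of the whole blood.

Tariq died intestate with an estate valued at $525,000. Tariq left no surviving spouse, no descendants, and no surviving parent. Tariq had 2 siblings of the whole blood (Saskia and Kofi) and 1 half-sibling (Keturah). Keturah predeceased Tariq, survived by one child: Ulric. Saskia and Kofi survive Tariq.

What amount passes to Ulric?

The entire $525,000 passes to the siblings and their issue.
Counting each half-blood sibling's line as half a unit, there are 5/2 units in $525,000, so one unit is $210,000. Whole-blood lines (Saskia and Kofi) take $210,000 each; half-blood lines (Keturah) take $105,000 each.
Keturah's share ($105,000) passes entirely to Ulric.

Ulric receives $105,000.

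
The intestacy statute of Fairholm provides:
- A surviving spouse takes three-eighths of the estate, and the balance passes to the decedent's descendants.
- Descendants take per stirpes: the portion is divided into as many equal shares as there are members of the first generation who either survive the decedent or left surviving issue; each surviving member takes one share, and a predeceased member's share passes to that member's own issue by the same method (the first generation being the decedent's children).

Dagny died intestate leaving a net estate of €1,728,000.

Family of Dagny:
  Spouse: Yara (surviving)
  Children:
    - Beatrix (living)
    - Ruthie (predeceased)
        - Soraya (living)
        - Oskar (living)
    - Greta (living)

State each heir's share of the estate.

Yara takes three-eighths of €1,728,000 = €648,000. The remaining €1,080,000 passes to the descendants.
The descendants' portion (€1,080,000) is divided into 3 shares of €360,000: Beatrix and Greta each take €360,000; Ruthie's €360,000 share passes to Ruthie's issue.
Ruthie's share (€360,000) is divided into 2 shares of €180,000: Soraya and Oskar each take €180,000.

Yara: €648,000; Beatrix: €360,000; Soraya: €180,000; Oskar: €180,000; Greta: €360,000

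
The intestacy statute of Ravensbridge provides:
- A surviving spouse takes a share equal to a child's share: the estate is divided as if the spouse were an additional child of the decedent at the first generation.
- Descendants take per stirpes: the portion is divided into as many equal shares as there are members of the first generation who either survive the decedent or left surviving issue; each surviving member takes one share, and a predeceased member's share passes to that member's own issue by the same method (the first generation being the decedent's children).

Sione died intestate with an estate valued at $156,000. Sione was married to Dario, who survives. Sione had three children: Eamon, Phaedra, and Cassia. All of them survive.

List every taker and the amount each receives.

Dario: $39,000; Eamon: $39,000; Phaedra: $39,000; Cassia: $39,000

The spouse counts as an additional share at the children's level, so there are 4 primary shares of $39,000. Dario takes one such share ($39,000).
The children's combined portion ($117,000) is divided into 3 shares of $39,000: Eamon, Phaedra, and Cassia each take $39,000.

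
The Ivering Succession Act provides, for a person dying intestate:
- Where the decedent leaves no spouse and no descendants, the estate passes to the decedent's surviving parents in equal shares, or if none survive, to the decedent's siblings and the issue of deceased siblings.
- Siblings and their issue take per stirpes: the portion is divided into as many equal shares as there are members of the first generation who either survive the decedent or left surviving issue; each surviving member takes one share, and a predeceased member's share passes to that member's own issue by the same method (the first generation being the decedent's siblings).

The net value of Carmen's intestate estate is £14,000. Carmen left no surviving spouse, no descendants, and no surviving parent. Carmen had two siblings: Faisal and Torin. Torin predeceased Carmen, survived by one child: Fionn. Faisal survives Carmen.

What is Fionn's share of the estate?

The entire £14,000 passes to the siblings and their issue.
That amount (£14,000) is divided into 2 shares of £7,000: Faisal takes £7,000; Torin's £7,000 share passes to Torin's issue.
Torin's share (£7,000) passes entirely to Fionn.

Fionn receives £7,000.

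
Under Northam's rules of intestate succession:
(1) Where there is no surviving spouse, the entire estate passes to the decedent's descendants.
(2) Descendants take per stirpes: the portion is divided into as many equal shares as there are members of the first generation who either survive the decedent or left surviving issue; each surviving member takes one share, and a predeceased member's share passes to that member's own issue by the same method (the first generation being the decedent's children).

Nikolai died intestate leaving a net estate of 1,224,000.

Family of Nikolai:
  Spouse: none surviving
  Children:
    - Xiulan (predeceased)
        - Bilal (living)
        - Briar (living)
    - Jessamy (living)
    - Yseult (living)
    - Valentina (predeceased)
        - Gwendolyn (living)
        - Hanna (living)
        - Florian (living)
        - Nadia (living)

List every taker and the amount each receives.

The entire 1,224,000 passes to the descendants.
That amount (1,224,000) is divided into 4 shares of 306,000: Jessamy and Yseult each take 306,000; Xiulan's 306,000 share passes to Xiulan's issue; Valentina's 306,000 share passes to Valentina's issue.
Xiulan's share (306,000) is divided into 2 shares of 153,000: Bilal and Briar each take 153,000.
Valentina's share (306,000) is divided into 4 shares of 76,500: Gwendolyn, Hanna, Florian, and Nadia each take 76,500.

Bilal: 153,000; Briar: 153,000; Jessamy: 306,000; Yseult: 306,000; Gwendolyn: 76,500; Hanna: 76,500; Florian: 76,500; Nadia: 76,500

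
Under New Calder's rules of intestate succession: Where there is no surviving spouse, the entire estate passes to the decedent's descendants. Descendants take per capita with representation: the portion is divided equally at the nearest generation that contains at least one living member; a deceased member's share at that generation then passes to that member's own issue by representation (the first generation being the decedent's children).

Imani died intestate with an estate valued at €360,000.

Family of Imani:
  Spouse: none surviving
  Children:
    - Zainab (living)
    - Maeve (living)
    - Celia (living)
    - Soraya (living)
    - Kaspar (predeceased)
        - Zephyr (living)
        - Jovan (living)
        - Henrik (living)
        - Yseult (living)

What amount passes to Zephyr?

Zephyr receives €18,000.

The entire €360,000 passes to the descendants.
That amount (€360,000) is divided into 5 shares of €72,000: Zainab, Maeve, Celia, and Soraya each take €72,000; Kaspar's €72,000 share passes to Kaspar's issue.
Kaspar's share (€72,000) is divided into 4 shares of €18,000: Zephyr, Jovan, Henrik, and Yseult each take €18,000.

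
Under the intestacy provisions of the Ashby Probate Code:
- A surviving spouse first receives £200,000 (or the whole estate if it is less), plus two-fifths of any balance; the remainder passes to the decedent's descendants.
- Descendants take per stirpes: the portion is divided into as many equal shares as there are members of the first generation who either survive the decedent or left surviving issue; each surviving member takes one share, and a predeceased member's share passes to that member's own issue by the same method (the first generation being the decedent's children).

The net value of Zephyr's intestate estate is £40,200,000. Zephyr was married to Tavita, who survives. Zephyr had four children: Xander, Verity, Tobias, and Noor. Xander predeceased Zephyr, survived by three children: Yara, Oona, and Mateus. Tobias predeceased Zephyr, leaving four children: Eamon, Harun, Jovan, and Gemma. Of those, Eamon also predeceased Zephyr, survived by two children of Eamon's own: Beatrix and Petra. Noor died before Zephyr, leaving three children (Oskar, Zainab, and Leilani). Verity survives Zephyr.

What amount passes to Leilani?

Tavita first takes £200,000, leaving a balance of £40,000,000. Tavita then takes two-fifths of the balance (£16,000,000), for a total of £16,200,000. The remaining £24,000,000 passes to the descendants.
The descendants' portion (£24,000,000) is divided into 4 shares of £6,000,000: Verity takes £6,000,000; Xander's £6,000,000 share passes to Xander's issue; Tobias's £6,000,000 share passes to Tobias's issue; Noor's £6,000,000 share passes to Noor's issue.
Xander's share (£6,000,000) is divided into 3 shares of £2,000,000: Yara, Oona, and Mateus each take £2,000,000.
Tobias's share (£6,000,000) is divided into 4 shares of £1,500,000: Harun, Jovan, and Gemma each take £1,500,000; Eamon's £1,500,000 share passes to Eamon's issue.
Eamon's share (£1,500,000) is divided into 2 shares of £750,000: Beatrix and Petra each take £750,000.
Noor's share (£6,000,000) is divided into 3 shares of £2,000,000: Oskar, Zainab, and Leilani each take £2,000,000.

Leilani receives £2,000,000.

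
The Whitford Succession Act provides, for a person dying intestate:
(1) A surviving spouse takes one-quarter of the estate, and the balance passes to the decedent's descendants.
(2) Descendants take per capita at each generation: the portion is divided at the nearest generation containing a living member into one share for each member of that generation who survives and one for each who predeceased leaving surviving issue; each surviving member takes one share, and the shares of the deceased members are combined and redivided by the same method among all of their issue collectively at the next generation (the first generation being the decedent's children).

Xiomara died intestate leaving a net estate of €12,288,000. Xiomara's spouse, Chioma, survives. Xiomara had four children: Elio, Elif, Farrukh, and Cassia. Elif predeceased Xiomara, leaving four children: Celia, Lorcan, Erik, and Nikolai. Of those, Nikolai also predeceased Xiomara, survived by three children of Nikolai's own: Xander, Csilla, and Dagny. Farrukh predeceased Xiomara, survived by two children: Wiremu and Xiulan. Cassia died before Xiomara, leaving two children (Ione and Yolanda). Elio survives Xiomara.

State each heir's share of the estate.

Chioma: €3,072,000; Elio: €2,304,000; Celia: €864,000; Lorcan: €864,000; Erik: €864,000; Xander: €288,000; Csilla: €288,000; Dagny: €288,000; Wiremu: €864,000; Xiulan: €864,000; Ione: €864,000; Yolanda: €864,000

Chioma takes one-quarter of €12,288,000 = €3,072,000. The remaining €9,216,000 passes to the descendants.
The descendants' portion (€9,216,000) is divided at the children's generation into 4 shares of €2,304,000. Elio takes €2,304,000. The 3 shares of the deceased (Elif, Farrukh, and Cassia) are combined into a pool of €6,912,000.
That pool (€6,912,000) is divided at the grandchildren's generation into 8 shares of €864,000. Celia, Lorcan, Erik, Wiremu, Xiulan, Ione, and Yolanda each take €864,000. The remaining share for the deceased Nikolai (€864,000) is carried to the next generation.
That pool (€864,000) is divided at the great-grandchildren's generation equally among Xander, Csilla, and Dagny: €288,000 each.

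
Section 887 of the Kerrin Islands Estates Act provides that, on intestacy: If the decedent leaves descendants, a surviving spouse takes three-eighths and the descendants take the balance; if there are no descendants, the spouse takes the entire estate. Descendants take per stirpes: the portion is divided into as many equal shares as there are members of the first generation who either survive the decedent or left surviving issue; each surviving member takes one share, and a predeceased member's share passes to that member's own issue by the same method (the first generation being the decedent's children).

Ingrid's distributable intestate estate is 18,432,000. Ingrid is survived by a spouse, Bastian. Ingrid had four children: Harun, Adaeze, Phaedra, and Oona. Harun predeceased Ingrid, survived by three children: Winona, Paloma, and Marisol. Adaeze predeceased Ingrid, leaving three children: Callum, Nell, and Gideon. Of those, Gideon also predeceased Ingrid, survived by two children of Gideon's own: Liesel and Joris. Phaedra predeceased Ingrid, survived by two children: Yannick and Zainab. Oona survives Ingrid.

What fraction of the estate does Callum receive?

Callum receives 5/96 of the estate.

Bastian takes three-eighths of 18,432,000 = 6,912,000. The remaining 11,520,000 passes to the descendants.
The descendants' portion (11,520,000) is divided into 4 shares of 2,880,000: Oona takes 2,880,000; Harun's 2,880,000 share passes to Harun's issue; Adaeze's 2,880,000 share passes to Adaeze's issue; Phaedra's 2,880,000 share passes to Phaedra's issue.
Harun's share (2,880,000) is divided into 3 shares of 960,000: Winona, Paloma, and Marisol each take 960,000.
Adaeze's share (2,880,000) is divided into 3 shares of 960,000: Callum and Nell each take 960,000; Gideon's 960,000 share passes to Gideon's issue.
Gideon's share (960,000) is divided into 2 shares of 480,000: Liesel and Joris each take 480,000.
Phaedra's share (2,880,000) is divided into 2 shares of 1,440,000: Yannick and Zainab each take 1,440,000.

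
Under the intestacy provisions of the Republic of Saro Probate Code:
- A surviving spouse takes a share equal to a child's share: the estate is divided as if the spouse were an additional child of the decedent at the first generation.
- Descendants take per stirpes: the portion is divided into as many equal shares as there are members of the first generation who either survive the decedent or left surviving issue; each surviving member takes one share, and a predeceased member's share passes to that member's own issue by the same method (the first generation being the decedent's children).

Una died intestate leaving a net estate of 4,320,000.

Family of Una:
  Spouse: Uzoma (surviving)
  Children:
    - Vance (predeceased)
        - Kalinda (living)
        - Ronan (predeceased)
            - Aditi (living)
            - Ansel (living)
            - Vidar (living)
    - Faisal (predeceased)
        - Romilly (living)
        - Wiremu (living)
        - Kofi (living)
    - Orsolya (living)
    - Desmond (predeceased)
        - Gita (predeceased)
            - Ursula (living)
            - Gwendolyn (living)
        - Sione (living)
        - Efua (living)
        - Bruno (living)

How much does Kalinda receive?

Kalinda receives 432,000.

The spouse counts as an additional share at the children's level, so there are 5 primary shares of 864,000. Uzoma takes one such share (864,000).
The children's combined portion (3,456,000) is divided into 4 shares of 864,000: Orsolya takes 864,000; Vance's 864,000 share passes to Vance's issue; Faisal's 864,000 share passes to Faisal's issue; Desmond's 864,000 share passes to Desmond's issue.
Vance's share (864,000) is divided into 2 shares of 432,000: Kalinda takes 432,000; Ronan's 432,000 share passes to Ronan's issue.
Ronan's share (432,000) is divided into 3 shares of 144,000: Aditi, Ansel, and Vidar each take 144,000.
Faisal's share (864,000) is divided into 3 shares of 288,000: Romilly, Wiremu, and Kofi each take 288,000.
Desmond's share (864,000) is divided into 4 shares of 216,000: Sione, Efua, and Bruno each take 216,000; Gita's 216,000 share passes to Gita's issue.
Gita's share (216,000) is divided into 2 shares of 108,000: Ursula and Gwendolyn each take 108,000.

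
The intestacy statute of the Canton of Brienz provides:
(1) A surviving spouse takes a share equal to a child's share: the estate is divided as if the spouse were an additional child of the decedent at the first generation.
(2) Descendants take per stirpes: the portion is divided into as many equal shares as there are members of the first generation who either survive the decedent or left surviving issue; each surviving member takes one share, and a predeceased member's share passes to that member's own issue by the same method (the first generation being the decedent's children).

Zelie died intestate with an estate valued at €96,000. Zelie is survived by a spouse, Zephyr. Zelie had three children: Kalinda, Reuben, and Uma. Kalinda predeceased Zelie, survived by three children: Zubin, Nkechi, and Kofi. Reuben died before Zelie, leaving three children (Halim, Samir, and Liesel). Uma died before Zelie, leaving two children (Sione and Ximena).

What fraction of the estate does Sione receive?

Sione receives 1/8 of the estate.

The spouse counts as an additional share at the children's level, so there are 4 primary shares of €24,000. Zephyr takes one such share (€24,000).
The children's combined portion (€72,000) is divided into 3 shares of €24,000: Kalinda's €24,000 share passes to Kalinda's issue; Reuben's €24,000 share passes to Reuben's issue; Uma's €24,000 share passes to Uma's issue.
Kalinda's share (€24,000) is divided into 3 shares of €8,000: Zubin, Nkechi, and Kofi each take €8,000.
Reuben's share (€24,000) is divided into 3 shares of €8,000: Halim, Samir, and Liesel each take €8,000.
Uma's share (€24,000) is divided into 2 shares of €12,000: Sione and Ximena each take €12,000.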